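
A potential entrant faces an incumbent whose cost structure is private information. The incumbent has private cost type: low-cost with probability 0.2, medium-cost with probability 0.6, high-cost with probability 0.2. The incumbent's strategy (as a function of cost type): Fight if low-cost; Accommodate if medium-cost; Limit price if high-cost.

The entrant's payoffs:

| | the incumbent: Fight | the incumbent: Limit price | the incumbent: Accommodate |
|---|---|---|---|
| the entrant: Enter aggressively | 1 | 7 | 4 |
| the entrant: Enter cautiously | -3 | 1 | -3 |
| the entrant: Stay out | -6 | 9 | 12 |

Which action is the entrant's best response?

E[Enter aggressively] = 0.2·(1) + 0.6·(4) + 0.2·(7) = 4
E[Enter cautiously] = 0.2·(-3) + 0.6·(-3) + 0.2·(1) = -2.2
E[Stay out] = 0.2·(-6) + 0.6·(12) + 0.2·(9) = 7.8
Best response: Stay out (7.8 is the largest).

Stay out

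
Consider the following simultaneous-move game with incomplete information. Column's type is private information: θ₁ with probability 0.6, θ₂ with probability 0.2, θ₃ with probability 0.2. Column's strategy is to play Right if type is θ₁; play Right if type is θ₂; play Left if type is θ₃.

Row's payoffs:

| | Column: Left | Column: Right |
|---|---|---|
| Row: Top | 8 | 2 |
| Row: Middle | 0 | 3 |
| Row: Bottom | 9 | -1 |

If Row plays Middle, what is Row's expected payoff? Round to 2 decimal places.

Take the expectation over Column's type, weighting each type's action by its prior probability.
E[Middle] = 0.6·3 + 0.2·3 + 0.2·0 = 1.8 + 0.6 + 0 = 2.4

2.40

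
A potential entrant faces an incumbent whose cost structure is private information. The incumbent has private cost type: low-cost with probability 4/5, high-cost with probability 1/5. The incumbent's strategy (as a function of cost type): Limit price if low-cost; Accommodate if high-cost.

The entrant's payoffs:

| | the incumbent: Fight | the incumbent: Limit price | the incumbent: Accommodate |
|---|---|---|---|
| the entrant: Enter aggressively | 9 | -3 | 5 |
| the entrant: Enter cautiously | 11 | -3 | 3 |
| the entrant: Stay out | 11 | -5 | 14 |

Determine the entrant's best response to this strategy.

Stay out

E[Enter aggressively] = 4/5·(-3) + 1/5·(5) = -7/5
E[Enter cautiously] = 4/5·(-3) + 1/5·(3) = -9/5
E[Stay out] = 4/5·(-5) + 1/5·(14) = -6/5
Best response: Stay out (-6/5 is the largest).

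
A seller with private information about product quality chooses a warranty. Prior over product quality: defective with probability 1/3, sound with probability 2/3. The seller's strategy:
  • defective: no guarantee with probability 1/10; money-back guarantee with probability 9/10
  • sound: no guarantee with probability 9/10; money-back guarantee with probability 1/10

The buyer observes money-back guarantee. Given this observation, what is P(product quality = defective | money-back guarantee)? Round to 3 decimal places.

Apply Bayes' rule using the sender's strategy as the likelihood.
P(money-back guarantee) = (1/3)·(9/10) + (2/3)·(1/10) = 11/30
P(defective | money-back guarantee) = ((1/3)·(9/10)) / (11/30) = (3/10) / (11/30) = 9/11

0.818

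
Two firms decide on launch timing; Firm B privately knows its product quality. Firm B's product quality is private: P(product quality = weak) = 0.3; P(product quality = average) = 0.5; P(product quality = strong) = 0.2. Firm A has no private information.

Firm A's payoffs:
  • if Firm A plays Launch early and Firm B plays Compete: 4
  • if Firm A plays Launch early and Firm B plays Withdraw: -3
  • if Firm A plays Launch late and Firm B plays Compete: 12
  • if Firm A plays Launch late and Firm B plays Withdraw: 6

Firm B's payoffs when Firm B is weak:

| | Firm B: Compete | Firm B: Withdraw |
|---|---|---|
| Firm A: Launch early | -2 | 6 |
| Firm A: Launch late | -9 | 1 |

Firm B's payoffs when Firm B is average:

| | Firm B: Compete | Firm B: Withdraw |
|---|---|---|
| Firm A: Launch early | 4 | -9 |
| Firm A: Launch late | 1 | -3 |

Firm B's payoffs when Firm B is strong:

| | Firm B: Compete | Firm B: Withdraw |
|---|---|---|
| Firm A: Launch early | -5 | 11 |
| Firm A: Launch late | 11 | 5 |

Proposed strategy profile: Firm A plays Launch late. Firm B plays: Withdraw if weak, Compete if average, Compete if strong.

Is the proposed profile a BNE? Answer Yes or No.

Yes

A profile is a BNE iff every type of every player is best-responding given beliefs about the other side.
Firm A plays Launch late: E[Launch late] = 0.3·(6) + 0.5·(12) + 0.2·(12) = 10.2; E[Launch early] = 1.9. Best-responding. ✓
Firm B (product quality weak), facing Launch late: Compete gives -9, Withdraw gives 1. Proposed Withdraw is best. ✓
Firm B (product quality average), facing Launch late: Compete gives 1, Withdraw gives -3. Proposed Compete is best. ✓
Firm B (product quality strong), facing Launch late: Compete gives 11, Withdraw gives 5. Proposed Compete is best. ✓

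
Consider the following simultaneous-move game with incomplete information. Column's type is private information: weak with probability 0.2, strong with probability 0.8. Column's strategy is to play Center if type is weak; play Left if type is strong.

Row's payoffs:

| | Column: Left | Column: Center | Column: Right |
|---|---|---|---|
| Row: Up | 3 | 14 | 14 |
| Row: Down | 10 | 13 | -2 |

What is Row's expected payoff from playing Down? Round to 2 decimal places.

10.60

Take the expectation over Column's type, weighting each type's action by its prior probability.
E[Down] = 0.2·13 + 0.8·10 = 2.6 + 8 = 10.6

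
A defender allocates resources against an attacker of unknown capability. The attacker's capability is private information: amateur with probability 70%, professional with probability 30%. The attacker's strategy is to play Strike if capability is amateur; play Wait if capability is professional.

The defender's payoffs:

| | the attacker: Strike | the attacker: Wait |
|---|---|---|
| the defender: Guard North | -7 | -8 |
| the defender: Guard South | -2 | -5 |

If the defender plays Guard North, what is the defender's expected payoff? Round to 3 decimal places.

E[Guard North] = 0.7·(-7) + 0.3·(-8) = (-4.9) + (-2.4) = -7.3

-7.300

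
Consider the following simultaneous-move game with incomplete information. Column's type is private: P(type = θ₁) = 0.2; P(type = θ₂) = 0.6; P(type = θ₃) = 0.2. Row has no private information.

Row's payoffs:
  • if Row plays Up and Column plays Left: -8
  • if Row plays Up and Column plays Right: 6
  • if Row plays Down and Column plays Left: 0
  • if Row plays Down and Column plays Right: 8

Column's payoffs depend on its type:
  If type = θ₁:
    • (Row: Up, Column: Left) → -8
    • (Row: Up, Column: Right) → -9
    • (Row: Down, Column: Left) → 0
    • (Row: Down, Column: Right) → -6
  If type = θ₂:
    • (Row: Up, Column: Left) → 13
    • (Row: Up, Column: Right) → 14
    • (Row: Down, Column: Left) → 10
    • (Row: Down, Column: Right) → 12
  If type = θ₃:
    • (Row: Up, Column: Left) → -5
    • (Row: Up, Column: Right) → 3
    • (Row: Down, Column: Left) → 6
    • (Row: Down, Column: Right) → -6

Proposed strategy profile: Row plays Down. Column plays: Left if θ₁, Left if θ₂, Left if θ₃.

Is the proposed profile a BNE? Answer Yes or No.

No

Row plays Down: E[Down] = 0.2·(0) + 0.6·(0) + 0.2·(0) = 0; E[Up] = -8. Best-responding. ✓
Column (type θ₁), facing Down: Left gives 0, Right gives -6. Proposed Left is best. ✓
Column (type θ₂), facing Down: Left gives 10, Right gives 12. Proposed Left is not best — profitable deviation exists. ✗
Column (type θ₃), facing Down: Left gives 6, Right gives -6. Proposed Left is best. ✓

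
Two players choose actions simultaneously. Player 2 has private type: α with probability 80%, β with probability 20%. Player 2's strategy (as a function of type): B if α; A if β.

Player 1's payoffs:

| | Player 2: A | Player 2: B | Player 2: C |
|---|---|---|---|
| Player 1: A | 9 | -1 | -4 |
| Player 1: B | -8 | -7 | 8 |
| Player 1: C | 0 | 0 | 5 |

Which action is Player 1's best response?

E[A] = 0.8·(-1) + 0.2·(9) = 1
E[B] = 0.8·(-7) + 0.2·(-8) = -7.2
E[C] = 0.8·(0) + 0.2·(0) = 0
Best response: A (1 is the largest).

A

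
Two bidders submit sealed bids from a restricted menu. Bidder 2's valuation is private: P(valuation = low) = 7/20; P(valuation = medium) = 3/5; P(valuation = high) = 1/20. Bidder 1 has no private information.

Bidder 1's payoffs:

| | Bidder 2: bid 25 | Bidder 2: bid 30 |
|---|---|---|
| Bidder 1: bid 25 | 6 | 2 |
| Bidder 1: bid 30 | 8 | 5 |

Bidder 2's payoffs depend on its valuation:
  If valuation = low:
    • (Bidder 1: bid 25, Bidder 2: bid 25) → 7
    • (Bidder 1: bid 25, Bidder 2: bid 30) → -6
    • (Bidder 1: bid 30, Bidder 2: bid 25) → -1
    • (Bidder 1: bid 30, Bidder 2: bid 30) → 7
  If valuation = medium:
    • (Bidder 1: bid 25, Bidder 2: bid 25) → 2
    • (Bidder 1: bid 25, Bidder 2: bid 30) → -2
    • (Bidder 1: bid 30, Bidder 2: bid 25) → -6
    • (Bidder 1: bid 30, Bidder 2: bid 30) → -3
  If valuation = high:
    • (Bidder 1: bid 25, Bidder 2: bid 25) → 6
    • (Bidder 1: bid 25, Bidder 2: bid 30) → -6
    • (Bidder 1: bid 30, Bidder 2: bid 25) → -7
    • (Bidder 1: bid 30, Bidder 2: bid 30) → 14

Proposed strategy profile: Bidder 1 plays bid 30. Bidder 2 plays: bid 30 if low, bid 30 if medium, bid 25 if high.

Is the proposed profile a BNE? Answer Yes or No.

A profile is a BNE iff every type of every player is best-responding given beliefs about the other side.
Bidder 1 plays bid 30: E[bid 30] = 7/20·(5) + 3/5·(5) + 1/20·(8) = 103/20; E[bid 25] = 11/5. Best-responding. ✓
Bidder 2 (valuation low), facing bid 30: bid 25 gives -1, bid 30 gives 7. Proposed bid 30 is best. ✓
Bidder 2 (valuation medium), facing bid 30: bid 25 gives -6, bid 30 gives -3. Proposed bid 30 is best. ✓
Bidder 2 (valuation high), facing bid 30: bid 25 gives -7, bid 30 gives 14. Proposed bid 25 is not best — profitable deviation exists. ✗

No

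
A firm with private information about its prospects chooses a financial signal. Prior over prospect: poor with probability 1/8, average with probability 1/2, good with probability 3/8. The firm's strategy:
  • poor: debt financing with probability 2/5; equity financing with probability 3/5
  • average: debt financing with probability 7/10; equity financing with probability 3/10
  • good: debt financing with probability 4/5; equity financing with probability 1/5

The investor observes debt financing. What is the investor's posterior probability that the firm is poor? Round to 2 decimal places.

0.07

Apply Bayes' rule using the sender's strategy as the likelihood.
P(debt financing) = (1/8)·(2/5) + (1/2)·(7/10) + (3/8)·(4/5) = 7/10
P(poor | debt financing) = ((1/8)·(2/5)) / (7/10) = (1/20) / (7/10) = 1/14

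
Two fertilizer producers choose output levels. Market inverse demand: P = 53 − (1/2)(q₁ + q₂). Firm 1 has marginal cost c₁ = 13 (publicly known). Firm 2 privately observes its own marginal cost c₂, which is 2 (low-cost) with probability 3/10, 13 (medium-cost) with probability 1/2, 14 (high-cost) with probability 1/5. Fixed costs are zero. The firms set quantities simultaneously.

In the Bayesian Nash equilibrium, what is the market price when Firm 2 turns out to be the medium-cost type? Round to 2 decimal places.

Type-c best response for Firm 2: q₂(c) = (53 − c) − q₁/2.
Firm 1 maximizes expected profit; its first-order condition is 53 − q₁ − (1/2)E[q₂] − 13 = 0.
Substituting E[q₂] and solving: E[c₂] = 9.9, so q₁ = (53 − 2·13 + 9.9)/(3/2) = 24.6.
q₂(medium-cost) = 27.7, so P = 53 − (1/2)·(24.6 + 27.7) = 26.85.

26.85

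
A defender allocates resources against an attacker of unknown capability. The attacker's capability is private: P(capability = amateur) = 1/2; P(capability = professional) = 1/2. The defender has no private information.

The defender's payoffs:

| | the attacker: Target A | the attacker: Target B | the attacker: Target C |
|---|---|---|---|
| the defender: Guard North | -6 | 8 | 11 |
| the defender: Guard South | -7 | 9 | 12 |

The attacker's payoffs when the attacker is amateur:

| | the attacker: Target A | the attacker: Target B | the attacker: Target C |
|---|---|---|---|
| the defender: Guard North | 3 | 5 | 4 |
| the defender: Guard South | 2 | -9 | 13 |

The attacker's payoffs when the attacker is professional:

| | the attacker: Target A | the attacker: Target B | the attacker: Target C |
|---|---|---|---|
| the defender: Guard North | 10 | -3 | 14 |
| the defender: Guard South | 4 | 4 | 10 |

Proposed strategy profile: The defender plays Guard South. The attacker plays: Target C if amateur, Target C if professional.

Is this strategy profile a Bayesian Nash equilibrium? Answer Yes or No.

Yes

The defender plays Guard South: E[Guard South] = 1/2·(12) + 1/2·(12) = 12; E[Guard North] = 11. Best-responding. ✓
The attacker (capability amateur), facing Guard South: Target A gives 2, Target B gives -9, Target C gives 13. Proposed Target C is best. ✓
The attacker (capability professional), facing Guard South: Target A gives 4, Target B gives 4, Target C gives 10. Proposed Target C is best. ✓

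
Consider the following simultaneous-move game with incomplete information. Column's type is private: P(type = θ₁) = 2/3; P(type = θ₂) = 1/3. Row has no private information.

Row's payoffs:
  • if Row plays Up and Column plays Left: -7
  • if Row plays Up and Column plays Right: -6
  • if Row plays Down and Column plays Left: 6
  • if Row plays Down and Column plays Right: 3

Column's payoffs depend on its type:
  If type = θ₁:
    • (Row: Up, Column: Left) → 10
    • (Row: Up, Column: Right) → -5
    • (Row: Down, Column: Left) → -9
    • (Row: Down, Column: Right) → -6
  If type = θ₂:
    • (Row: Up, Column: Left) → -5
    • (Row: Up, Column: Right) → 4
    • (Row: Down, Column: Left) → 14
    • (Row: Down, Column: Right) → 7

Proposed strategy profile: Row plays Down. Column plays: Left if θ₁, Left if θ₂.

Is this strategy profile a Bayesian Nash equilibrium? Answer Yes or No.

No

Row plays Down: E[Down] = 2/3·(6) + 1/3·(6) = 6; E[Up] = -7. Best-responding. ✓
Column (type θ₁), facing Down: Left gives -9, Right gives -6. Proposed Left is not best — profitable deviation exists. ✗
Column (type θ₂), facing Down: Left gives 14, Right gives 7. Proposed Left is best. ✓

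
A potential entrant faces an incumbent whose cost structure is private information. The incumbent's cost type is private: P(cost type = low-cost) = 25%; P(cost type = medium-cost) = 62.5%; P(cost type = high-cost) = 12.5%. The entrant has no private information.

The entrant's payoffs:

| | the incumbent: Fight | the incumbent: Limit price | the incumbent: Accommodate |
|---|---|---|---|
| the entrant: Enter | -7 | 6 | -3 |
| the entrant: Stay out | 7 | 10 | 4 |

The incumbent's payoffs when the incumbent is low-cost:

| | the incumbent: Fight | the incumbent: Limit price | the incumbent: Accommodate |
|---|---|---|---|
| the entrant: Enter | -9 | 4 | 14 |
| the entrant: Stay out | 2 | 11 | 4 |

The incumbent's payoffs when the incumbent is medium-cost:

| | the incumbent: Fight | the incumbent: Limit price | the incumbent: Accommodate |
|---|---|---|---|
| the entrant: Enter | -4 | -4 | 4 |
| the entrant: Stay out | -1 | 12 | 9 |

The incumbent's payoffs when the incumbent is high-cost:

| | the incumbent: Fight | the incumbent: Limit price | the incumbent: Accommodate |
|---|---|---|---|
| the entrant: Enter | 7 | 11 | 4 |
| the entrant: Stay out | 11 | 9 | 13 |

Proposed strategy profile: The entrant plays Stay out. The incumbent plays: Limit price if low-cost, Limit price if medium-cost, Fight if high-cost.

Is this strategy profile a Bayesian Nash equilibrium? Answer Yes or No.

The entrant plays Stay out: E[Stay out] = 0.25·(10) + 0.625·(10) + 0.125·(7) = 9.625; E[Enter] = 4.375. Best-responding. ✓
The incumbent (cost type low-cost), facing Stay out: Fight gives 2, Limit price gives 11, Accommodate gives 4. Proposed Limit price is best. ✓
The incumbent (cost type medium-cost), facing Stay out: Fight gives -1, Limit price gives 12, Accommodate gives 9. Proposed Limit price is best. ✓
The incumbent (cost type high-cost), facing Stay out: Fight gives 11, Limit price gives 9, Accommodate gives 13. Proposed Fight is not best — profitable deviation exists. ✗

No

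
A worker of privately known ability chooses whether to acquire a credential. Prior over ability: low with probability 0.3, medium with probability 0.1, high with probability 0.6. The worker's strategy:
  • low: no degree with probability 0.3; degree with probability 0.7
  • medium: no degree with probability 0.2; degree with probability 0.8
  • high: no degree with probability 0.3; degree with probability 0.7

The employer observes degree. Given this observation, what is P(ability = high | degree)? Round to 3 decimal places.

0.592

P(degree) = 0.3·0.7 + 0.1·0.8 + 0.6·0.7 = 0.71
P(high | degree) = (0.6·0.7) / 0.71 = 0.42 / 0.71 = 0.591549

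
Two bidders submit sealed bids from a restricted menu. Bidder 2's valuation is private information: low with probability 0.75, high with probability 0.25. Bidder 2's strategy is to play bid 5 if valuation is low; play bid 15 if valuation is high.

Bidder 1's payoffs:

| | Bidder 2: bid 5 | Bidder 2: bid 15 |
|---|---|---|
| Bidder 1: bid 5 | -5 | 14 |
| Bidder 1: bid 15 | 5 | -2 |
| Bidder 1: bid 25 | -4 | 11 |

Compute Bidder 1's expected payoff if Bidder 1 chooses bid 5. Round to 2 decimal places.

-0.25

Take the expectation over Bidder 2's valuation, weighting each type's action by its prior probability.
E[bid 5] = 0.75·(-5) + 0.25·14 = (-3.75) + 3.5 = -0.25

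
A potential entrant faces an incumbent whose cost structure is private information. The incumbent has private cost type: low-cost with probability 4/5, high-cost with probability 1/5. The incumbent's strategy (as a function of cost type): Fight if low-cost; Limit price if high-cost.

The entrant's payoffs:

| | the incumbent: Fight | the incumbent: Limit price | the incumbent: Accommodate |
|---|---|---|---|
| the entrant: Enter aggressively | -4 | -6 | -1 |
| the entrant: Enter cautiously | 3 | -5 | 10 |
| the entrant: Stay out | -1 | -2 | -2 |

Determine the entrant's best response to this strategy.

Enter cautiously

E[Enter aggressively] = 4/5·(-4) + 1/5·(-6) = -22/5
E[Enter cautiously] = 4/5·(3) + 1/5·(-5) = 7/5
E[Stay out] = 4/5·(-1) + 1/5·(-2) = -6/5
Best response: Enter cautiously (7/5 is the largest).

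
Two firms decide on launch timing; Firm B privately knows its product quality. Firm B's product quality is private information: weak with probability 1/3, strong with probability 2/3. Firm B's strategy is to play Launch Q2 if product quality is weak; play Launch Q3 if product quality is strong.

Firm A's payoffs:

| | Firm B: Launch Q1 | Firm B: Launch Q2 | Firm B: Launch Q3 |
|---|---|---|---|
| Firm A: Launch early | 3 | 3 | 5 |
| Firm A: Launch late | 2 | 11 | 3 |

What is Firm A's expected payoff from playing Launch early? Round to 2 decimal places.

E[Launch early] = 1/3·3 + 2/3·5 = 1 + 10/3 = 13/3

4.33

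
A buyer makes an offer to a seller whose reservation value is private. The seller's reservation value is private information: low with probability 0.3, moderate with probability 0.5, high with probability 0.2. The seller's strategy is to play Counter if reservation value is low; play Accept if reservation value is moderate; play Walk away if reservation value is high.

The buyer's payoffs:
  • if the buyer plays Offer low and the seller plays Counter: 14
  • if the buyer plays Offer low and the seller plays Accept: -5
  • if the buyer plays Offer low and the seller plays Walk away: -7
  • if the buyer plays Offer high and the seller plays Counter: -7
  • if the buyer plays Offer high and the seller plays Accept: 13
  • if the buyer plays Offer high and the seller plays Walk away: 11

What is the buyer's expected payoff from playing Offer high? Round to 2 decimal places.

E[Offer high] = 0.3·(-7) + 0.5·13 + 0.2·11 = (-2.1) + 6.5 + 2.2 = 6.6

6.60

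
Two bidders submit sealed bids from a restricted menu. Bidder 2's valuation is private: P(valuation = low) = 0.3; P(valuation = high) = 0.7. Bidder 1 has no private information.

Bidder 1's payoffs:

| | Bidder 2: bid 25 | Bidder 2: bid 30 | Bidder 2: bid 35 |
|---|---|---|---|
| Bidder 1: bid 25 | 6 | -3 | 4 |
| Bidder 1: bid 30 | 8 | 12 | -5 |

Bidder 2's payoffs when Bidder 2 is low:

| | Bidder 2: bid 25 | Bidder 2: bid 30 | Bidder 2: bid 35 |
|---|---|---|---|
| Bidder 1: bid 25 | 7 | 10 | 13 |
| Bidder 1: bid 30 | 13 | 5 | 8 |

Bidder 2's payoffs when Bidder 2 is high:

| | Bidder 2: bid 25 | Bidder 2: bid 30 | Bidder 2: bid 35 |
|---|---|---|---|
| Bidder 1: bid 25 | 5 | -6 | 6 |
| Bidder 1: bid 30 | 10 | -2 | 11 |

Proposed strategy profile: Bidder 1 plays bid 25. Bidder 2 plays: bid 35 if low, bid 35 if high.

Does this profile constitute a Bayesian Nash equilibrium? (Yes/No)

Yes

Bidder 1 plays bid 25: E[bid 25] = 0.3·(4) + 0.7·(4) = 4; E[bid 30] = -5. Best-responding. ✓
Bidder 2 (valuation low), facing bid 25: bid 25 gives 7, bid 30 gives 10, bid 35 gives 13. Proposed bid 35 is best. ✓
Bidder 2 (valuation high), facing bid 25: bid 25 gives 5, bid 30 gives -6, bid 35 gives 6. Proposed bid 35 is best. ✓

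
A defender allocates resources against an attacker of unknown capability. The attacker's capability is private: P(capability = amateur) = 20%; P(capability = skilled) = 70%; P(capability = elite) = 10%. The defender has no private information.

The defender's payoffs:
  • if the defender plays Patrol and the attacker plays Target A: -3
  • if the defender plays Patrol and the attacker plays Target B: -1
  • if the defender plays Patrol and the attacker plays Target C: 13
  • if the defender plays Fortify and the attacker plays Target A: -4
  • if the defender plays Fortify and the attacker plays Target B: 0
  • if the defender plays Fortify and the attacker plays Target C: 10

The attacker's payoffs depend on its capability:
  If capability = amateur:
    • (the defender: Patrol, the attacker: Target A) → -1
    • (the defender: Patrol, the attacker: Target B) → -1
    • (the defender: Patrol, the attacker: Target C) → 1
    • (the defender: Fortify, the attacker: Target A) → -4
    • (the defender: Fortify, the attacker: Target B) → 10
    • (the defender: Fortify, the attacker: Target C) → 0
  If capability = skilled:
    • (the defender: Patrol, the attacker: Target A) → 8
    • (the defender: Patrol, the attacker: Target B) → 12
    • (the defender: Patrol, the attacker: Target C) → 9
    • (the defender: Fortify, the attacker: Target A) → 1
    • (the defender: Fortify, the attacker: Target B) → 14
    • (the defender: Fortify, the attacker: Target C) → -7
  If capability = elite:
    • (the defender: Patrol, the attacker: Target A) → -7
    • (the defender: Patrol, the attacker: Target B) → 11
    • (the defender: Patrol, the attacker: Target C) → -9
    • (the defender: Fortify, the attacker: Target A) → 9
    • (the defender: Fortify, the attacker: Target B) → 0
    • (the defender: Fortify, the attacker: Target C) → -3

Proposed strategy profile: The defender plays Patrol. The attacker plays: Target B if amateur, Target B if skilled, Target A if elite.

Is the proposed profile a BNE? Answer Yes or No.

No

The defender plays Patrol: E[Patrol] = 0.2·(-1) + 0.7·(-1) + 0.1·(-3) = -1.2; E[Fortify] = -0.4. Not best-responding. ✗
The attacker (capability amateur), facing Patrol: Target A gives -1, Target B gives -1, Target C gives 1. Proposed Target B is not best — profitable deviation exists. ✗
The attacker (capability skilled), facing Patrol: Target A gives 8, Target B gives 12, Target C gives 9. Proposed Target B is best. ✓
The attacker (capability elite), facing Patrol: Target A gives -7, Target B gives 11, Target C gives -9. Proposed Target A is not best — profitable deviation exists. ✗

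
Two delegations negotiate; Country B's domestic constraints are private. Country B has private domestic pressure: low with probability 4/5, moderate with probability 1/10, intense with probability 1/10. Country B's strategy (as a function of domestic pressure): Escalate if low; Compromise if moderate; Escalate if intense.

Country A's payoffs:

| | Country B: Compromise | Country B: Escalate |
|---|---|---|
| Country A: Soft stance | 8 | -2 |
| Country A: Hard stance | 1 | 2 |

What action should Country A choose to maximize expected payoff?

Hard stance

E[Soft stance] = 4/5·(-2) + 1/10·(8) + 1/10·(-2) = -1
E[Hard stance] = 4/5·(2) + 1/10·(1) + 1/10·(2) = 19/10
Best response: Hard stance (19/10 is the largest).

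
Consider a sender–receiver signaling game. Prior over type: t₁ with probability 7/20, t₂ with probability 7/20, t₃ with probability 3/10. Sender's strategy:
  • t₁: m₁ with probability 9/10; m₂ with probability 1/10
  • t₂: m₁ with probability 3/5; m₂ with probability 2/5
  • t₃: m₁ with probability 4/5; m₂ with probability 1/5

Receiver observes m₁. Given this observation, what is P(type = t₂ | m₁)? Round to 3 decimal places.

0.275

P(m₁) = (7/20)·(9/10) + (7/20)·(3/5) + (3/10)·(4/5) = 153/200
P(t₂ | m₁) = ((7/20)·(3/5)) / (153/200) = (21/100) / (153/200) = 14/51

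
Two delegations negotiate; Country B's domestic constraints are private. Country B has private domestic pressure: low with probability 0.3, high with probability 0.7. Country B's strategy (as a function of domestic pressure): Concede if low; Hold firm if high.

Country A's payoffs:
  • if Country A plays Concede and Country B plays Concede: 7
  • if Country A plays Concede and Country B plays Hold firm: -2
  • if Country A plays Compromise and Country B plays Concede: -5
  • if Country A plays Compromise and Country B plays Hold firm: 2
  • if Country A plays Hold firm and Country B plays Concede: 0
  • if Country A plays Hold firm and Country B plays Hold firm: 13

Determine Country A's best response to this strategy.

Compute Country A's expected payoff for each action, taking the expectation over Country B's type.
E[Concede] = 0.3·(7) + 0.7·(-2) = 0.7
E[Compromise] = 0.3·(-5) + 0.7·(2) = -0.1
E[Hold firm] = 0.3·(0) + 0.7·(13) = 9.1
Best response: Hold firm (9.1 is the largest).

Hold firm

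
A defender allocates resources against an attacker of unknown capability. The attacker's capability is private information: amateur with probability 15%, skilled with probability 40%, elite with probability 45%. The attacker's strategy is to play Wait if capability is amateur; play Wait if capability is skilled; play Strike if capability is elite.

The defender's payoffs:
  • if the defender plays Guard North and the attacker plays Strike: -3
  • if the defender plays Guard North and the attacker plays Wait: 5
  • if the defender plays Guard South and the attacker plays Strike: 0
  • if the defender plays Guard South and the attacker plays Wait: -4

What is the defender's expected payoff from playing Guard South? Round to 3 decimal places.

E[Guard South] = 0.15·(-4) + 0.4·(-4) + 0.45·0 = (-0.6) + (-1.6) + 0 = -2.2

-2.200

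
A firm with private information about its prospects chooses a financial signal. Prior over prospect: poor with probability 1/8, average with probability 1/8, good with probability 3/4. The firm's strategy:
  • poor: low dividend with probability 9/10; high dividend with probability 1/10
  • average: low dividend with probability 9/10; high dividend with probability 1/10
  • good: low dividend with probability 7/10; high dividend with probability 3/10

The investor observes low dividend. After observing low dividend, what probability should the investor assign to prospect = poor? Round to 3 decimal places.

0.150

P(low dividend) = (1/8)·(9/10) + (1/8)·(9/10) + (3/4)·(7/10) = 3/4
P(poor | low dividend) = ((1/8)·(9/10)) / (3/4) = (9/80) / (3/4) = 3/20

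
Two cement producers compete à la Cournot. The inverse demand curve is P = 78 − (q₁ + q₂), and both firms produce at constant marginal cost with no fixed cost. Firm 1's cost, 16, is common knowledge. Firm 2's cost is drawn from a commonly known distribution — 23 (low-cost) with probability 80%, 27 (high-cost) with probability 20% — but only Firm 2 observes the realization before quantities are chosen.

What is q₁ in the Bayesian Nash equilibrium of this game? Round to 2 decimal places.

Firm 2 with cost c maximizes (78 − (q₁+q₂) − c)·q₂, giving q₂(c) = (78 − c − q₁)/2.
E[c₂] = 0.8·23 + 0.2·27 = 23.8
Firm 1's FOC against E[q₂] yields q₁ = (78 − 2·16 + E[c₂])/3 = (78 − 32 + 23.8)/3 = 23.2667.

23.27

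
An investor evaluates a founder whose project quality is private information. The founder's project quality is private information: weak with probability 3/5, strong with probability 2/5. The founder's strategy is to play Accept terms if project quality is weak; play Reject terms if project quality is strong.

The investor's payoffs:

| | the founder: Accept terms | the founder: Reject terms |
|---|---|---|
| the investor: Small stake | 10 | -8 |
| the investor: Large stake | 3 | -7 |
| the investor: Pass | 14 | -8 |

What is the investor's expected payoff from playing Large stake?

E[Large stake] = 3/5·3 + 2/5·(-7) = 9/5 + (-14/5) = -1

-1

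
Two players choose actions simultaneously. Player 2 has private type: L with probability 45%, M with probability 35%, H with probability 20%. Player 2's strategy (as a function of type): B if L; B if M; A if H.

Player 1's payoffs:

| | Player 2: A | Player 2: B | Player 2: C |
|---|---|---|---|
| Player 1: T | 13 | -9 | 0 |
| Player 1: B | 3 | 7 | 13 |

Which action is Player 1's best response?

E[T] = 0.45·(-9) + 0.35·(-9) + 0.2·(13) = -4.6
E[B] = 0.45·(7) + 0.35·(7) + 0.2·(3) = 6.2
Best response: B (6.2 is the largest).

B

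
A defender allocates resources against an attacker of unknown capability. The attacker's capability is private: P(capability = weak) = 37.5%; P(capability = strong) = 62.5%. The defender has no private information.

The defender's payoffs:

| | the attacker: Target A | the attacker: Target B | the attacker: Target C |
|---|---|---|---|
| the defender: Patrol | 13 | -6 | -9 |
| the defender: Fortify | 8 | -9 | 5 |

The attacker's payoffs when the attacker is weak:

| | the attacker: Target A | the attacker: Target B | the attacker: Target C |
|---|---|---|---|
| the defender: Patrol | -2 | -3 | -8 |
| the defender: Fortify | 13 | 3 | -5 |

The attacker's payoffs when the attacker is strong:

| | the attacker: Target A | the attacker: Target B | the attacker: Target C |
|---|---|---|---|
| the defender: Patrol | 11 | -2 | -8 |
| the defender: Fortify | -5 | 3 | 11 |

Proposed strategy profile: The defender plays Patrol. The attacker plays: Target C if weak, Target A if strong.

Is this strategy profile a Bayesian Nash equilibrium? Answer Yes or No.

A profile is a BNE iff every type of every player is best-responding given beliefs about the other side.
The defender plays Patrol: E[Patrol] = 0.375·(-9) + 0.625·(13) = 4.75; E[Fortify] = 6.875. Not best-responding. ✗
The attacker (capability weak), facing Patrol: Target A gives -2, Target B gives -3, Target C gives -8. Proposed Target C is not best — profitable deviation exists. ✗
The attacker (capability strong), facing Patrol: Target A gives 11, Target B gives -2, Target C gives -8. Proposed Target A is best. ✓

No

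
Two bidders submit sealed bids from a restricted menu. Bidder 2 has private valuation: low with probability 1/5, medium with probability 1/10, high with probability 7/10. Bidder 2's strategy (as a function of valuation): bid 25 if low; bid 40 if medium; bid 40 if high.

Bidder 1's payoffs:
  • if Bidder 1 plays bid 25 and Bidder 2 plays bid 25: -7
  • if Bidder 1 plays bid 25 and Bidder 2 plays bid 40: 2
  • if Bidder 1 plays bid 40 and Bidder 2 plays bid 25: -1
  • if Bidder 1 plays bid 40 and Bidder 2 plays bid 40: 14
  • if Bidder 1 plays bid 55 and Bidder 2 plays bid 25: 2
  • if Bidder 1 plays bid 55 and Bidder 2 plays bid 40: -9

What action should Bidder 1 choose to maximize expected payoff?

Compute Bidder 1's expected payoff for each action, taking the expectation over Bidder 2's type.
E[bid 25] = 1/5·(-7) + 1/10·(2) + 7/10·(2) = 1/5
E[bid 40] = 1/5·(-1) + 1/10·(14) + 7/10·(14) = 11
E[bid 55] = 1/5·(2) + 1/10·(-9) + 7/10·(-9) = -34/5
Best response: bid 40 (11 is the largest).

bid 40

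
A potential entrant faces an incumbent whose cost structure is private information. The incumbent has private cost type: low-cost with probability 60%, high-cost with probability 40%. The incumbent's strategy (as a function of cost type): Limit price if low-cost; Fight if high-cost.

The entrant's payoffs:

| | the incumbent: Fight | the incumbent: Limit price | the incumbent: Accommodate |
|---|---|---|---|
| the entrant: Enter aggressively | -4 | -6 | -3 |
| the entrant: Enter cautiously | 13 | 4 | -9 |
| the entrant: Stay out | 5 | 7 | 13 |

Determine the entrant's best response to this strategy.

E[Enter aggressively] = 0.6·(-6) + 0.4·(-4) = -5.2
E[Enter cautiously] = 0.6·(4) + 0.4·(13) = 7.6
E[Stay out] = 0.6·(7) + 0.4·(5) = 6.2
Best response: Enter cautiously (7.6 is the largest).

Enter cautiously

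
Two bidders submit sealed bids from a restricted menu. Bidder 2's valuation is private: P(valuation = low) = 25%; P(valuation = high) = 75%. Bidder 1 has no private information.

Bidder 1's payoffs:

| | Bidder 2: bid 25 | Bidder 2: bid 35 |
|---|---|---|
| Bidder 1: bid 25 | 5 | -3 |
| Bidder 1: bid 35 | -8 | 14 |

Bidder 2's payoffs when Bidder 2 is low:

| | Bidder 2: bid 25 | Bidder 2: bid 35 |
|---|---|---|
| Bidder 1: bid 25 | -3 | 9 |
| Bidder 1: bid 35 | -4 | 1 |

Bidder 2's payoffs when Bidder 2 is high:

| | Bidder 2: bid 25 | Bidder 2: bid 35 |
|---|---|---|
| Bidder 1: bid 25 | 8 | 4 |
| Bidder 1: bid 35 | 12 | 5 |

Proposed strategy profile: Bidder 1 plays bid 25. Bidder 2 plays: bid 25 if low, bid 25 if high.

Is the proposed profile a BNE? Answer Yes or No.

A profile is a BNE iff every type of every player is best-responding given beliefs about the other side.
Bidder 1 plays bid 25: E[bid 25] = 0.25·(5) + 0.75·(5) = 5; E[bid 35] = -8. Best-responding. ✓
Bidder 2 (valuation low), facing bid 25: bid 25 gives -3, bid 35 gives 9. Proposed bid 25 is not best — profitable deviation exists. ✗
Bidder 2 (valuation high), facing bid 25: bid 25 gives 8, bid 35 gives 4. Proposed bid 25 is best. ✓

No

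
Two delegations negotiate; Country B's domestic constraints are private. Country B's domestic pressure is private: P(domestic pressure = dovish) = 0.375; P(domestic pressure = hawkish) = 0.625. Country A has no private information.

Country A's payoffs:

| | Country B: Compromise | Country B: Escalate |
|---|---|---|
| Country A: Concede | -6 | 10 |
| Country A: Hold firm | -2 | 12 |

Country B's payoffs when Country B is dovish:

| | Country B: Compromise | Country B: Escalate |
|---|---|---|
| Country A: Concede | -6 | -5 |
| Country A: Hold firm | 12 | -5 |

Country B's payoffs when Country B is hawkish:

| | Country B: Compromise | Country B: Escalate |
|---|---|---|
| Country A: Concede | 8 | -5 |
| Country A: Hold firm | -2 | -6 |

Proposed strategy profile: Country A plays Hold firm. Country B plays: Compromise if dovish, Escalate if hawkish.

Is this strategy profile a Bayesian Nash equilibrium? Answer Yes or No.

A profile is a BNE iff every type of every player is best-responding given beliefs about the other side.
Country A plays Hold firm: E[Hold firm] = 0.375·(-2) + 0.625·(12) = 6.75; E[Concede] = 4. Best-responding. ✓
Country B (domestic pressure dovish), facing Hold firm: Compromise gives 12, Escalate gives -5. Proposed Compromise is best. ✓
Country B (domestic pressure hawkish), facing Hold firm: Compromise gives -2, Escalate gives -6. Proposed Escalate is not best — profitable deviation exists. ✗

No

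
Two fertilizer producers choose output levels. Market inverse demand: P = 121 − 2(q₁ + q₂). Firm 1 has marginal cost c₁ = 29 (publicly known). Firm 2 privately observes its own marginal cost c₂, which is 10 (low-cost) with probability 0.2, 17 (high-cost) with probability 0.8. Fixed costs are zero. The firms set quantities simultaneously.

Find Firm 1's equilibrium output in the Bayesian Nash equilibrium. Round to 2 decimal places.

13.10

Type-c best response for Firm 2: q₂(c) = (121 − c)/4 − q₁/2.
Firm 1 maximizes expected profit; its first-order condition is 121 − 4q₁ − 2E[q₂] − 29 = 0.
Substituting E[q₂] and solving: E[c₂] = 15.6, so q₁ = (121 − 2·29 + 15.6)/6 = 13.1.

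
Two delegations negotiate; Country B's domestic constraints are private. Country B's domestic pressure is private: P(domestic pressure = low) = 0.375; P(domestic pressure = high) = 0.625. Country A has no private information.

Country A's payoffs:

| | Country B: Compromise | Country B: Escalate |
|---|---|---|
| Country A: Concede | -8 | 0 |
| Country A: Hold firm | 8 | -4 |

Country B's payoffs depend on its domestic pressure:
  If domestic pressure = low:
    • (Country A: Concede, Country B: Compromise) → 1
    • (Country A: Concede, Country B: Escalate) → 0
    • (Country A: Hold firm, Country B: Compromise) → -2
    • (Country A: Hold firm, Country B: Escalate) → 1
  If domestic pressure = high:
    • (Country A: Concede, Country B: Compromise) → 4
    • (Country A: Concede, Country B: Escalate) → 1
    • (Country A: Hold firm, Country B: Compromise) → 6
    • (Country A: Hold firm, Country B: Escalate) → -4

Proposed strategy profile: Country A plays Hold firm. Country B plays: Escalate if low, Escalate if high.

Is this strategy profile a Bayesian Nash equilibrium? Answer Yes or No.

A profile is a BNE iff every type of every player is best-responding given beliefs about the other side.
Country A plays Hold firm: E[Hold firm] = 0.375·(-4) + 0.625·(-4) = -4; E[Concede] = 0. Not best-responding. ✗
Country B (domestic pressure low), facing Hold firm: Compromise gives -2, Escalate gives 1. Proposed Escalate is best. ✓
Country B (domestic pressure high), facing Hold firm: Compromise gives 6, Escalate gives -4. Proposed Escalate is not best — profitable deviation exists. ✗

No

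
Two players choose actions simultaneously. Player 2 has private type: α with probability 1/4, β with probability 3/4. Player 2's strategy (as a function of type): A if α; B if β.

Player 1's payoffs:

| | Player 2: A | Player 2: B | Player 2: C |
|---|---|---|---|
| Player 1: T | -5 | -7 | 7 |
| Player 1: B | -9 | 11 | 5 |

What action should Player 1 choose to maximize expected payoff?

E[T] = 1/4·(-5) + 3/4·(-7) = -13/2
E[B] = 1/4·(-9) + 3/4·(11) = 6
Best response: B (6 is the largest).

B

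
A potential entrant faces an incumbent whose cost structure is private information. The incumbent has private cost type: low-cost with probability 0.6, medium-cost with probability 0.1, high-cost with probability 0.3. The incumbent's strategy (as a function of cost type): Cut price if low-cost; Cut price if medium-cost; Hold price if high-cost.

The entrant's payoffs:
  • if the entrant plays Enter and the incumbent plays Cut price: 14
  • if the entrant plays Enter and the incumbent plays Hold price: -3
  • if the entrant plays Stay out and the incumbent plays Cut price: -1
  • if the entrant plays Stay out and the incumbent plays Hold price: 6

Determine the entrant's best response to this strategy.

Enter

E[Enter] = 0.6·(14) + 0.1·(14) + 0.3·(-3) = 8.9
E[Stay out] = 0.6·(-1) + 0.1·(-1) + 0.3·(6) = 1.1
Best response: Enter (8.9 is the largest).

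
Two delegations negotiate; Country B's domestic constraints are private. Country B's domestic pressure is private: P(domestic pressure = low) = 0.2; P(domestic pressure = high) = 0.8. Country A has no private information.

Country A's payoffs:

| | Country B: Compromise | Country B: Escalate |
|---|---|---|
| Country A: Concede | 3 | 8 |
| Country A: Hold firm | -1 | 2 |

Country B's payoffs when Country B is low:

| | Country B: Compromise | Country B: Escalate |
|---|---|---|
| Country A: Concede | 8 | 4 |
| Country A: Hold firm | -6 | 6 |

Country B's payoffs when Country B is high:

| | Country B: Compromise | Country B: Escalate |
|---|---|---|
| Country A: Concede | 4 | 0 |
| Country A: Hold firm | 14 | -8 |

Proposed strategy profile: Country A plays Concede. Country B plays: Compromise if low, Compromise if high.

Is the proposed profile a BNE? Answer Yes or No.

Country A plays Concede: E[Concede] = 0.2·(3) + 0.8·(3) = 3; E[Hold firm] = -1. Best-responding. ✓
Country B (domestic pressure low), facing Concede: Compromise gives 8, Escalate gives 4. Proposed Compromise is best. ✓
Country B (domestic pressure high), facing Concede: Compromise gives 4, Escalate gives 0. Proposed Compromise is best. ✓

Yes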